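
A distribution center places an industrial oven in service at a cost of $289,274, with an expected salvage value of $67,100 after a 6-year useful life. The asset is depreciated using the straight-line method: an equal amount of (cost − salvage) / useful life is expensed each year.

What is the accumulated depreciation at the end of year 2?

$74,058

Depreciable base = $289,274 − $67,100 = $222,174.
Annual expense = $222,174 / 6 = $37,029.
End of year 1: book value $252,245.
End of year 2: book value $215,216.
Accumulated through year 2 = $289,274 − $215,216 = $74,058.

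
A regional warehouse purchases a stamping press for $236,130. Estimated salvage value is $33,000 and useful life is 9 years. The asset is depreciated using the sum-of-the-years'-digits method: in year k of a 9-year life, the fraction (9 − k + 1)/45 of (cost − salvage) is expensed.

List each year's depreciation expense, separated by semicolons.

Depreciable base = $236,130 − $33,000 = $203,130.
Sum of the years' digits = 9+8+7+6+5+4+3+2+1 = 45.
Year 1: $203,130 × 9/45 = $40,626. Book value $195,504.
Year 2: $203,130 × 8/45 = $36,112. Book value $159,392.
Year 3: $203,130 × 7/45 = $31,598. Book value $127,794.
Year 4: $203,130 × 6/45 = $27,084. Book value $100,710.
Year 5: $203,130 × 5/45 = $22,570. Book value $78,140.
Year 6: $203,130 × 4/45 = $18,056. Book value $60,084.
Year 7: $203,130 × 3/45 = $13,542. Book value $46,542.
Year 8: $203,130 × 2/45 = $9,028. Book value $37,514.
Year 9: $203,130 × 1/45 = $4,514. Book value $33,000.

$40,626; $36,112; $31,598; $27,084; $22,570; $18,056; $13,542; $9,028; $4,514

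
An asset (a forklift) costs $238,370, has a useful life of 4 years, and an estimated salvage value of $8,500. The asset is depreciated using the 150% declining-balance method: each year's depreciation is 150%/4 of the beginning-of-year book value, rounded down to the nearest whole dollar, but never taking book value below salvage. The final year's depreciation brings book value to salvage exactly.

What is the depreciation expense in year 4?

Depreciable base = $238,370 − $8,500 = $229,870.
Year 1: ⌊$238,370 × 150%/4⌋ = $89,388. Book value $148,982.
Year 2: ⌊$148,982 × 150%/4⌋ = $55,868. Book value $93,114.
Year 3: ⌊$93,114 × 150%/4⌋ = $34,917. Book value $58,197.
Year 4 (final): $58,197 − $8,500 = $49,697. Book value $8,500.

$49,697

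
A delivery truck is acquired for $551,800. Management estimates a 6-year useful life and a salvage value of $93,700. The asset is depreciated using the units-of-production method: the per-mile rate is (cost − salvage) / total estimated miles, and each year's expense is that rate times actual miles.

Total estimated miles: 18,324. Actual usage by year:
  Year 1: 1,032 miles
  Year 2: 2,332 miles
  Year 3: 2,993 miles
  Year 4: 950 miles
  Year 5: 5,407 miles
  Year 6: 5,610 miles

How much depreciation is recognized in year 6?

$140,250

Depreciable base = $551,800 − $93,700 = $458,100.
Rate = $458,100 / 18,324 miles = $25 per mile.
Year 1: 1,032 × $25 = $25,800. Book value $526,000.
Year 2: 2,332 × $25 = $58,300. Book value $467,700.
Year 3: 2,993 × $25 = $74,825. Book value $392,875.
Year 4: 950 × $25 = $23,750. Book value $369,125.
Year 5: 5,407 × $25 = $135,175. Book value $233,950.
Year 6: 5,610 × $25 = $140,250. Book value $93,700.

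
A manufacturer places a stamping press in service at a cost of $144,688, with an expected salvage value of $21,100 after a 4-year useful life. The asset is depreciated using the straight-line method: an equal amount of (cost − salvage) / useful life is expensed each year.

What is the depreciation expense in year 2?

Depreciable base = $144,688 − $21,100 = $123,588.
Annual expense = $123,588 / 4 = $30,897.

$30,897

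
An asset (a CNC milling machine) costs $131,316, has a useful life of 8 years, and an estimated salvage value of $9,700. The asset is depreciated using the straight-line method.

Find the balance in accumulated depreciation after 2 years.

Depreciable base = $131,316 − $9,700 = $121,616.
Annual expense = $121,616 / 8 = $15,202.
End of year 1: book value $116,114.
End of year 2: book value $100,912.
Accumulated through year 2 = $131,316 − $100,912 = $30,404.

$30,404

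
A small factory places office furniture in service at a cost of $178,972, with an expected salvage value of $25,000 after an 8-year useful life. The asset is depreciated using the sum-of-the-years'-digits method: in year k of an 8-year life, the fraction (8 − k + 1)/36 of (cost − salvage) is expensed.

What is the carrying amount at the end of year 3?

Depreciable base = $178,972 − $25,000 = $153,972.
Sum of the years' digits = 8+7+6+5+4+3+2+1 = 36.
Year 1: $153,972 × 8/36 = $34,216. Book value $144,756.
Year 2: $153,972 × 7/36 = $29,939. Book value $114,817.
Year 3: $153,972 × 6/36 = $25,662. Book value $89,155.

$89,155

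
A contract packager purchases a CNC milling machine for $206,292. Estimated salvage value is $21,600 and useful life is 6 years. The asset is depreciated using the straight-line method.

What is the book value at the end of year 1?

$175,510

Depreciable base = $206,292 − $21,600 = $184,692.
Annual expense = $184,692 / 6 = $30,782.
End of year 1: book value $175,510.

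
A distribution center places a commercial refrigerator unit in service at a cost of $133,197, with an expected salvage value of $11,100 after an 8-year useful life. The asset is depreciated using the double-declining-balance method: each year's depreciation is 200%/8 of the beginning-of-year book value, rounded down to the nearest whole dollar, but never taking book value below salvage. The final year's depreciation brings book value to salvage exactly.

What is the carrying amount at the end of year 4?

Depreciable base = $133,197 − $11,100 = $122,097.
Year 1: ⌊$133,197 × 200%/8⌋ = $33,299. Book value $99,898.
Year 2: ⌊$99,898 × 200%/8⌋ = $24,974. Book value $74,924.
Year 3: ⌊$74,924 × 200%/8⌋ = $18,731. Book value $56,193.
Year 4: ⌊$56,193 × 200%/8⌋ = $14,048. Book value $42,145.

$42,145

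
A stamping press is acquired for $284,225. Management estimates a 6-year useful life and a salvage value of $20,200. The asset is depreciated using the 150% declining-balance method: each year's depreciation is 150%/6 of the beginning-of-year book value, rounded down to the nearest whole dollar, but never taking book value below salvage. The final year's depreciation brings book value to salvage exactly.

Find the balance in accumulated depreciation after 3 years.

Depreciable base = $284,225 − $20,200 = $264,025.
Year 1: ⌊$284,225 × 150%/6⌋ = $71,056. Book value $213,169.
Year 2: ⌊$213,169 × 150%/6⌋ = $53,292. Book value $159,877.
Year 3: ⌊$159,877 × 150%/6⌋ = $39,969. Book value $119,908.
Accumulated through year 3 = $284,225 − $119,908 = $164,317.

$164,317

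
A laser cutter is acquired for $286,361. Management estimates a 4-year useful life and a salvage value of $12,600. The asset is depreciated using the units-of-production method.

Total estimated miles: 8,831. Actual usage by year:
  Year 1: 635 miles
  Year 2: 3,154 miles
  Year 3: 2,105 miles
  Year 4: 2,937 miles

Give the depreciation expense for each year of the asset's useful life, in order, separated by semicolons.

$19,685; $97,774; $65,255; $91,047

Depreciable base = $286,361 − $12,600 = $273,761.
Rate = $273,761 / 8,831 miles = $31 per mile.
Year 1: 635 × $31 = $19,685. Book value $266,676.
Year 2: 3,154 × $31 = $97,774. Book value $168,902.
Year 3: 2,105 × $31 = $65,255. Book value $103,647.
Year 4: 2,937 × $31 = $91,047. Book value $12,600.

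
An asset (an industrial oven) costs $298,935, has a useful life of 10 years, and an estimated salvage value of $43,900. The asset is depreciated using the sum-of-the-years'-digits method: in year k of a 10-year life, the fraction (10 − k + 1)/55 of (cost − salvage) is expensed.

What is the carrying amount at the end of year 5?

Depreciable base = $298,935 − $43,900 = $255,035.
Sum of the years' digits = 10+9+8+7+6+5+4+3+2+1 = 55.
Year 1: $255,035 × 10/55 = $46,370. Book value $252,565.
Year 2: $255,035 × 9/55 = $41,733. Book value $210,832.
Year 3: $255,035 × 8/55 = $37,096. Book value $173,736.
Year 4: $255,035 × 7/55 = $32,459. Book value $141,277.
Year 5: $255,035 × 6/55 = $27,822. Book value $113,455.

$113,455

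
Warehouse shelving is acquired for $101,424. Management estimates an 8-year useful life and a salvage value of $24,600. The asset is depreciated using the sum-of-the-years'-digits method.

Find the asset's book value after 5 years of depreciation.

$37,404

Depreciable base = $101,424 − $24,600 = $76,824.
Sum of the years' digits = 8+7+6+5+4+3+2+1 = 36.
Year 1: $76,824 × 8/36 = $17,072. Book value $84,352.
Year 2: $76,824 × 7/36 = $14,938. Book value $69,414.
Year 3: $76,824 × 6/36 = $12,804. Book value $56,610.
Year 4: $76,824 × 5/36 = $10,670. Book value $45,940.
Year 5: $76,824 × 4/36 = $8,536. Book value $37,404.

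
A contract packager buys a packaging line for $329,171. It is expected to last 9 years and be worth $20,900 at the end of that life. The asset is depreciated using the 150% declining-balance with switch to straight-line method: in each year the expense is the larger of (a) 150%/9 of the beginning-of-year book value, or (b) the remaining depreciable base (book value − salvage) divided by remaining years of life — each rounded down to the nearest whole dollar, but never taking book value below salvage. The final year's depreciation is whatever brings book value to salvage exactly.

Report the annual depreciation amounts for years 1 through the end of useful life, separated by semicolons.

$54,861; $45,718; $38,098; $31,749; $27,569; $27,569; $27,569; $27,569; $27,569

Depreciable base = $329,171 − $20,900 = $308,271.
Year 1: DB = ⌊$329,171 × 150%/9⌋ = $54,861; SL = ⌊$308,271/9⌋ = $34,252 → take DB $54,861. Book value $274,310.
Year 2: DB = ⌊$274,310 × 150%/9⌋ = $45,718; SL = ⌊$253,410/8⌋ = $31,676 → take DB $45,718. Book value $228,592.
Year 3: DB = ⌊$228,592 × 150%/9⌋ = $38,098; SL = ⌊$207,692/7⌋ = $29,670 → take DB $38,098. Book value $190,494.
Year 4: DB = ⌊$190,494 × 150%/9⌋ = $31,749; SL = ⌊$169,594/6⌋ = $28,265 → take DB $31,749. Book value $158,745.
Year 5: DB = ⌊$158,745 × 150%/9⌋ = $26,457; SL = ⌊$137,845/5⌋ = $27,569 → take SL $27,569. Book value $131,176.
Year 6: DB = ⌊$131,176 × 150%/9⌋ = $21,862; SL = ⌊$110,276/4⌋ = $27,569 → take SL $27,569. Book value $103,607.
Year 7: DB = ⌊$103,607 × 150%/9⌋ = $17,267; SL = ⌊$82,707/3⌋ = $27,569 → take SL $27,569. Book value $76,038.
Year 8: DB = ⌊$76,038 × 150%/9⌋ = $12,673; SL = ⌊$55,138/2⌋ = $27,569 → take SL $27,569. Book value $48,469.
Year 9 (final): $48,469 − $20,900 = $27,569. Book value $20,900.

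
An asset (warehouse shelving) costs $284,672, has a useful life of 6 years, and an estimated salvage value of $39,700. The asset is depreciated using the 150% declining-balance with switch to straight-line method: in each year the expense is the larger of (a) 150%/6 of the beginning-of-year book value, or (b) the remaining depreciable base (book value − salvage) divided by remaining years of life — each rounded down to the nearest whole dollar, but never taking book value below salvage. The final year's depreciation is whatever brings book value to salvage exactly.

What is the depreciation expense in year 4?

$30,024

Depreciable base = $284,672 − $39,700 = $244,972.
Year 1: DB = ⌊$284,672 × 150%/6⌋ = $71,168; SL = ⌊$244,972/6⌋ = $40,828 → take DB $71,168. Book value $213,504.
Year 2: DB = ⌊$213,504 × 150%/6⌋ = $53,376; SL = ⌊$173,804/5⌋ = $34,760 → take DB $53,376. Book value $160,128.
Year 3: DB = ⌊$160,128 × 150%/6⌋ = $40,032; SL = ⌊$120,428/4⌋ = $30,107 → take DB $40,032. Book value $120,096.
Year 4: DB = ⌊$120,096 × 150%/6⌋ = $30,024; SL = ⌊$80,396/3⌋ = $26,798 → take DB $30,024. Book value $90,072.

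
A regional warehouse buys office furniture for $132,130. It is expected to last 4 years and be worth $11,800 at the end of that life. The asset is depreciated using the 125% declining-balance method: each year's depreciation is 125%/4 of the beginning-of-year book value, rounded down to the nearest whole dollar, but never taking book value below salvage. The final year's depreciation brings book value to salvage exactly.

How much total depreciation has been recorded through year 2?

$69,677

Depreciable base = $132,130 − $11,800 = $120,330.
Year 1: ⌊$132,130 × 125%/4⌋ = $41,290. Book value $90,840.
Year 2: ⌊$90,840 × 125%/4⌋ = $28,387. Book value $62,453.
Accumulated through year 2 = $132,130 − $62,453 = $69,677.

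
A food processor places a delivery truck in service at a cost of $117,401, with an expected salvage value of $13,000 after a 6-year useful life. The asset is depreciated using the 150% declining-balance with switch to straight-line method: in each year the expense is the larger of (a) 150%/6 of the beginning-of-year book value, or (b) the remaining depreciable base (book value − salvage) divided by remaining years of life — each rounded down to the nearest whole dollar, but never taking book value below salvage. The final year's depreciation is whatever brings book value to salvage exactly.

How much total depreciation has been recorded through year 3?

$67,871

Depreciable base = $117,401 − $13,000 = $104,401.
Year 1: DB = ⌊$117,401 × 150%/6⌋ = $29,350; SL = ⌊$104,401/6⌋ = $17,400 → take DB $29,350. Book value $88,051.
Year 2: DB = ⌊$88,051 × 150%/6⌋ = $22,012; SL = ⌊$75,051/5⌋ = $15,010 → take DB $22,012. Book value $66,039.
Year 3: DB = ⌊$66,039 × 150%/6⌋ = $16,509; SL = ⌊$53,039/4⌋ = $13,259 → take DB $16,509. Book value $49,530.
Accumulated through year 3 = $117,401 − $49,530 = $67,871.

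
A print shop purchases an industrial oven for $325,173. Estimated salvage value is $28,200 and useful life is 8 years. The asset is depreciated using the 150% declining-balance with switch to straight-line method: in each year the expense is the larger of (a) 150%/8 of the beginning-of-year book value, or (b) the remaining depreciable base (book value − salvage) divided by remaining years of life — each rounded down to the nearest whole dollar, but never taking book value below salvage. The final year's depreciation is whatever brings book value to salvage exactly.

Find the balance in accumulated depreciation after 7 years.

$268,594

Depreciable base = $325,173 − $28,200 = $296,973.
Year 1: DB = ⌊$325,173 × 150%/8⌋ = $60,969; SL = ⌊$296,973/8⌋ = $37,121 → take DB $60,969. Book value $264,204.
Year 2: DB = ⌊$264,204 × 150%/8⌋ = $49,538; SL = ⌊$236,004/7⌋ = $33,714 → take DB $49,538. Book value $214,666.
Year 3: DB = ⌊$214,666 × 150%/8⌋ = $40,249; SL = ⌊$186,466/6⌋ = $31,077 → take DB $40,249. Book value $174,417.
Year 4: DB = ⌊$174,417 × 150%/8⌋ = $32,703; SL = ⌊$146,217/5⌋ = $29,243 → take DB $32,703. Book value $141,714.
Year 5: DB = ⌊$141,714 × 150%/8⌋ = $26,571; SL = ⌊$113,514/4⌋ = $28,378 → take SL $28,378. Book value $113,336.
Year 6: DB = ⌊$113,336 × 150%/8⌋ = $21,250; SL = ⌊$85,136/3⌋ = $28,378 → take SL $28,378. Book value $84,958.
Year 7: DB = ⌊$84,958 × 150%/8⌋ = $15,929; SL = ⌊$56,758/2⌋ = $28,379 → take SL $28,379. Book value $56,579.
Accumulated through year 7 = $325,173 − $56,579 = $268,594.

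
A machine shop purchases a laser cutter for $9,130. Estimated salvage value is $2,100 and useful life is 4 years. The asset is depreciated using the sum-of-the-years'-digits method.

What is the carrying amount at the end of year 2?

$4,209

Depreciable base = $9,130 − $2,100 = $7,030.
Sum of the years' digits = 4+3+2+1 = 10.
Year 1: $7,030 × 4/10 = $2,812. Book value $6,318.
Year 2: $7,030 × 3/10 = $2,109. Book value $4,209.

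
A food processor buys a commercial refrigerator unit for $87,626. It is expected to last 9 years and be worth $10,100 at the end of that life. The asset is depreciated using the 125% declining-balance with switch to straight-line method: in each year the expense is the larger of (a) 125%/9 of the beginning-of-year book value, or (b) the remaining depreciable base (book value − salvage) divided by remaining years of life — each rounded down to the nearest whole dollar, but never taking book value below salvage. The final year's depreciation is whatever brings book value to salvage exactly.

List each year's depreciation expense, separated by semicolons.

$12,170; $10,480; $9,024; $7,771; $7,616; $7,616; $7,616; $7,616; $7,617

Depreciable base = $87,626 − $10,100 = $77,526.
Year 1: DB = ⌊$87,626 × 125%/9⌋ = $12,170; SL = ⌊$77,526/9⌋ = $8,614 → take DB $12,170. Book value $75,456.
Year 2: DB = ⌊$75,456 × 125%/9⌋ = $10,480; SL = ⌊$65,356/8⌋ = $8,169 → take DB $10,480. Book value $64,976.
Year 3: DB = ⌊$64,976 × 125%/9⌋ = $9,024; SL = ⌊$54,876/7⌋ = $7,839 → take DB $9,024. Book value $55,952.
Year 4: DB = ⌊$55,952 × 125%/9⌋ = $7,771; SL = ⌊$45,852/6⌋ = $7,642 → take DB $7,771. Book value $48,181.
Year 5: DB = ⌊$48,181 × 125%/9⌋ = $6,691; SL = ⌊$38,081/5⌋ = $7,616 → take SL $7,616. Book value $40,565.
Year 6: DB = ⌊$40,565 × 125%/9⌋ = $5,634; SL = ⌊$30,465/4⌋ = $7,616 → take SL $7,616. Book value $32,949.
Year 7: DB = ⌊$32,949 × 125%/9⌋ = $4,576; SL = ⌊$22,849/3⌋ = $7,616 → take SL $7,616. Book value $25,333.
Year 8: DB = ⌊$25,333 × 125%/9⌋ = $3,518; SL = ⌊$15,233/2⌋ = $7,616 → take SL $7,616. Book value $17,717.
Year 9 (final): $17,717 − $10,100 = $7,617. Book value $10,100.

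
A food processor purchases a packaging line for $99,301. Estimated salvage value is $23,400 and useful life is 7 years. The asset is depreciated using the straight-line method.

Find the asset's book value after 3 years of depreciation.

$66,772

Depreciable base = $99,301 − $23,400 = $75,901.
Annual expense = $75,901 / 7 = $10,843.
End of year 1: book value $88,458.
End of year 2: book value $77,615.
End of year 3: book value $66,772.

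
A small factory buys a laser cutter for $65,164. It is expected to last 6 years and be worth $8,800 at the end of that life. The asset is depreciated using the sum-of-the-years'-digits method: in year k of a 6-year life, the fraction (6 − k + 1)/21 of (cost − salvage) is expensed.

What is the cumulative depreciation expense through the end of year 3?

$40,260

Depreciable base = $65,164 − $8,800 = $56,364.
Sum of the years' digits = 6+5+4+3+2+1 = 21.
Year 1: $56,364 × 6/21 = $16,104. Book value $49,060.
Year 2: $56,364 × 5/21 = $13,420. Book value $35,640.
Year 3: $56,364 × 4/21 = $10,736. Book value $24,904.
Accumulated through year 3 = $65,164 − $24,904 = $40,260.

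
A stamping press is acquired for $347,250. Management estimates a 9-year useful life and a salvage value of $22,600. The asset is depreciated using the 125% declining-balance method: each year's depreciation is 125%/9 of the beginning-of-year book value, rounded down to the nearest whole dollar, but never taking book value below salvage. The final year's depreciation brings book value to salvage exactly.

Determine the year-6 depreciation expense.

$22,835

Depreciable base = $347,250 − $22,600 = $324,650.
Year 1: ⌊$347,250 × 125%/9⌋ = $48,229. Book value $299,021.
Year 2: ⌊$299,021 × 125%/9⌋ = $41,530. Book value $257,491.
Year 3: ⌊$257,491 × 125%/9⌋ = $35,762. Book value $221,729.
Year 4: ⌊$221,729 × 125%/9⌋ = $30,795. Book value $190,934.
Year 5: ⌊$190,934 × 125%/9⌋ = $26,518. Book value $164,416.
Year 6: ⌊$164,416 × 125%/9⌋ = $22,835. Book value $141,581.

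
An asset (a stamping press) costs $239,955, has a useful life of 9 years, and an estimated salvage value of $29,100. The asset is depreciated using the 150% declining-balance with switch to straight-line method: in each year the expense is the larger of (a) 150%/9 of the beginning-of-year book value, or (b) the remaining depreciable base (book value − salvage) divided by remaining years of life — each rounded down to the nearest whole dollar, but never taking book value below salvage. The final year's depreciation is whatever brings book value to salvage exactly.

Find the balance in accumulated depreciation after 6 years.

$160,354

Depreciable base = $239,955 − $29,100 = $210,855.
Year 1: DB = ⌊$239,955 × 150%/9⌋ = $39,992; SL = ⌊$210,855/9⌋ = $23,428 → take DB $39,992. Book value $199,963.
Year 2: DB = ⌊$199,963 × 150%/9⌋ = $33,327; SL = ⌊$170,863/8⌋ = $21,357 → take DB $33,327. Book value $166,636.
Year 3: DB = ⌊$166,636 × 150%/9⌋ = $27,772; SL = ⌊$137,536/7⌋ = $19,648 → take DB $27,772. Book value $138,864.
Year 4: DB = ⌊$138,864 × 150%/9⌋ = $23,144; SL = ⌊$109,764/6⌋ = $18,294 → take DB $23,144. Book value $115,720.
Year 5: DB = ⌊$115,720 × 150%/9⌋ = $19,286; SL = ⌊$86,620/5⌋ = $17,324 → take DB $19,286. Book value $96,434.
Year 6: DB = ⌊$96,434 × 150%/9⌋ = $16,072; SL = ⌊$67,334/4⌋ = $16,833 → take SL $16,833. Book value $79,601.
Accumulated through year 6 = $239,955 − $79,601 = $160,354.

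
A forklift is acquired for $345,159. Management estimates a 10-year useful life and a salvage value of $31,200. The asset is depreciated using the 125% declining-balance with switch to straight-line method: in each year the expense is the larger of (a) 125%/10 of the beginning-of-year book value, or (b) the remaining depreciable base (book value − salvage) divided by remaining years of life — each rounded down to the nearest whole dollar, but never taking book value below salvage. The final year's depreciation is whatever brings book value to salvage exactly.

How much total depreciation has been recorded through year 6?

$199,873

Depreciable base = $345,159 − $31,200 = $313,959.
Year 1: DB = ⌊$345,159 × 125%/10⌋ = $43,144; SL = ⌊$313,959/10⌋ = $31,395 → take DB $43,144. Book value $302,015.
Year 2: DB = ⌊$302,015 × 125%/10⌋ = $37,751; SL = ⌊$270,815/9⌋ = $30,090 → take DB $37,751. Book value $264,264.
Year 3: DB = ⌊$264,264 × 125%/10⌋ = $33,033; SL = ⌊$233,064/8⌋ = $29,133 → take DB $33,033. Book value $231,231.
Year 4: DB = ⌊$231,231 × 125%/10⌋ = $28,903; SL = ⌊$200,031/7⌋ = $28,575 → take DB $28,903. Book value $202,328.
Year 5: DB = ⌊$202,328 × 125%/10⌋ = $25,291; SL = ⌊$171,128/6⌋ = $28,521 → take SL $28,521. Book value $173,807.
Year 6: DB = ⌊$173,807 × 125%/10⌋ = $21,725; SL = ⌊$142,607/5⌋ = $28,521 → take SL $28,521. Book value $145,286.
Accumulated through year 6 = $345,159 − $145,286 = $199,873.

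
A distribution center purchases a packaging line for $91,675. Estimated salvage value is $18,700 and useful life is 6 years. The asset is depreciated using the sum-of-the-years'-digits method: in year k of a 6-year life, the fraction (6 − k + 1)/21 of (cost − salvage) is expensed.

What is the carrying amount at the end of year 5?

$22,175

Depreciable base = $91,675 − $18,700 = $72,975.
Sum of the years' digits = 6+5+4+3+2+1 = 21.
Year 1: $72,975 × 6/21 = $20,850. Book value $70,825.
Year 2: $72,975 × 5/21 = $17,375. Book value $53,450.
Year 3: $72,975 × 4/21 = $13,900. Book value $39,550.
Year 4: $72,975 × 3/21 = $10,425. Book value $29,125.
Year 5: $72,975 × 2/21 = $6,950. Book value $22,175.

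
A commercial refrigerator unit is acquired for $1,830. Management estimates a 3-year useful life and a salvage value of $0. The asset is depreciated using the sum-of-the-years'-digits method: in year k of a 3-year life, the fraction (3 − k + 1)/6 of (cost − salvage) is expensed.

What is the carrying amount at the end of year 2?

Depreciable base = $1,830 − $0 = $1,830.
Sum of the years' digits = 3+2+1 = 6.
Year 1: $1,830 × 3/6 = $915. Book value $915.
Year 2: $1,830 × 2/6 = $610. Book value $305.

$305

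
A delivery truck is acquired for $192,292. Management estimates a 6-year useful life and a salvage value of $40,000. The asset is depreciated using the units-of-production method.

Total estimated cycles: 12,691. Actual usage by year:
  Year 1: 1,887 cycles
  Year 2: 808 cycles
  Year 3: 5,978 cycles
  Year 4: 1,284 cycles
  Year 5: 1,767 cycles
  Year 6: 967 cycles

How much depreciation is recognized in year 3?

Depreciable base = $192,292 − $40,000 = $152,292.
Rate = $152,292 / 12,691 cycles = $12 per cycle.
Year 1: 1,887 × $12 = $22,644. Book value $169,648.
Year 2: 808 × $12 = $9,696. Book value $159,952.
Year 3: 5,978 × $12 = $71,736. Book value $88,216.

$71,736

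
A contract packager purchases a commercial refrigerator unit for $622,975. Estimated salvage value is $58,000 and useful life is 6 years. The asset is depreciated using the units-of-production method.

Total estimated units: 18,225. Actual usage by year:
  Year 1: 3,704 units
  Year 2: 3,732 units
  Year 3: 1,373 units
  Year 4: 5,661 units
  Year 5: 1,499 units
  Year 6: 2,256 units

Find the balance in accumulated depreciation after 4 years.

Depreciable base = $622,975 − $58,000 = $564,975.
Rate = $564,975 / 18,225 units = $31 per unit.
Year 1: 3,704 × $31 = $114,824. Book value $508,151.
Year 2: 3,732 × $31 = $115,692. Book value $392,459.
Year 3: 1,373 × $31 = $42,563. Book value $349,896.
Year 4: 5,661 × $31 = $175,491. Book value $174,405.
Accumulated through year 4 = $622,975 − $174,405 = $448,570.

$448,570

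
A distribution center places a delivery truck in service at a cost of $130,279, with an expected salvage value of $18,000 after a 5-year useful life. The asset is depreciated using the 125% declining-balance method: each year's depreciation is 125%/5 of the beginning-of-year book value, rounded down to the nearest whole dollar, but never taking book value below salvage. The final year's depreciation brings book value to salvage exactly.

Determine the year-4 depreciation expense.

$13,740

Depreciable base = $130,279 − $18,000 = $112,279.
Year 1: ⌊$130,279 × 125%/5⌋ = $32,569. Book value $97,710.
Year 2: ⌊$97,710 × 125%/5⌋ = $24,427. Book value $73,283.
Year 3: ⌊$73,283 × 125%/5⌋ = $18,320. Book value $54,963.
Year 4: ⌊$54,963 × 125%/5⌋ = $13,740. Book value $41,223.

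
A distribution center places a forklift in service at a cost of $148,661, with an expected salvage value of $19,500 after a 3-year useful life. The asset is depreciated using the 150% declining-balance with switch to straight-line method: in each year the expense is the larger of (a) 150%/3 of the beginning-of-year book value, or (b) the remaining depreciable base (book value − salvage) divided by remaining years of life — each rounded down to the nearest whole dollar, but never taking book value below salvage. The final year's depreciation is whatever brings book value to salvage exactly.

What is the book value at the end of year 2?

$37,166

Depreciable base = $148,661 − $19,500 = $129,161.
Year 1: DB = ⌊$148,661 × 150%/3⌋ = $74,330; SL = ⌊$129,161/3⌋ = $43,053 → take DB $74,330. Book value $74,331.
Year 2: DB = ⌊$74,331 × 150%/3⌋ = $37,165; SL = ⌊$54,831/2⌋ = $27,415 → take DB $37,165. Book value $37,166.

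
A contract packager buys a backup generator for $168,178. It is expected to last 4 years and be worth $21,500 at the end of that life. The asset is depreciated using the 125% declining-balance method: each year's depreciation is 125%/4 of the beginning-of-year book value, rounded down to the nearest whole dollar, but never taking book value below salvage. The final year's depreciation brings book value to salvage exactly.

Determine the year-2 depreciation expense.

$36,132

Depreciable base = $168,178 − $21,500 = $146,678.
Year 1: ⌊$168,178 × 125%/4⌋ = $52,555. Book value $115,623.
Year 2: ⌊$115,623 × 125%/4⌋ = $36,132. Book value $79,491.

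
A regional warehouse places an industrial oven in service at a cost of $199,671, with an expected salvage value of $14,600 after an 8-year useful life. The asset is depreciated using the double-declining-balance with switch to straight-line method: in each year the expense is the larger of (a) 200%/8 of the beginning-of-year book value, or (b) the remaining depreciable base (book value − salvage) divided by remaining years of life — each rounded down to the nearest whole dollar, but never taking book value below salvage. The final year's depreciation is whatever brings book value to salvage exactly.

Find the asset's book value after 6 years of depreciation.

Depreciable base = $199,671 − $14,600 = $185,071.
Year 1: DB = ⌊$199,671 × 200%/8⌋ = $49,917; SL = ⌊$185,071/8⌋ = $23,133 → take DB $49,917. Book value $149,754.
Year 2: DB = ⌊$149,754 × 200%/8⌋ = $37,438; SL = ⌊$135,154/7⌋ = $19,307 → take DB $37,438. Book value $112,316.
Year 3: DB = ⌊$112,316 × 200%/8⌋ = $28,079; SL = ⌊$97,716/6⌋ = $16,286 → take DB $28,079. Book value $84,237.
Year 4: DB = ⌊$84,237 × 200%/8⌋ = $21,059; SL = ⌊$69,637/5⌋ = $13,927 → take DB $21,059. Book value $63,178.
Year 5: DB = ⌊$63,178 × 200%/8⌋ = $15,794; SL = ⌊$48,578/4⌋ = $12,144 → take DB $15,794. Book value $47,384.
Year 6: DB = ⌊$47,384 × 200%/8⌋ = $11,846; SL = ⌊$32,784/3⌋ = $10,928 → take DB $11,846. Book value $35,538.

$35,538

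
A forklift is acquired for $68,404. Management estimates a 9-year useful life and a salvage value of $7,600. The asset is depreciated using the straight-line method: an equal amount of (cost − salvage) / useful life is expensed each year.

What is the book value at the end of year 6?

$27,868

Depreciable base = $68,404 − $7,600 = $60,804.
Annual expense = $60,804 / 9 = $6,756.
End of year 1: book value $61,648.
End of year 2: book value $54,892.
End of year 3: book value $48,136.
End of year 4: book value $41,380.
End of year 5: book value $34,624.
End of year 6: book value $27,868.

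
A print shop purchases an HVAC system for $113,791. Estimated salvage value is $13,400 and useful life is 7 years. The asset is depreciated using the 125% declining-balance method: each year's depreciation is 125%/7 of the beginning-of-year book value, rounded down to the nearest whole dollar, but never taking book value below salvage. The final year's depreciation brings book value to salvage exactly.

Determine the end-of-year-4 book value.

Depreciable base = $113,791 − $13,400 = $100,391.
Year 1: ⌊$113,791 × 125%/7⌋ = $20,319. Book value $93,472.
Year 2: ⌊$93,472 × 125%/7⌋ = $16,691. Book value $76,781.
Year 3: ⌊$76,781 × 125%/7⌋ = $13,710. Book value $63,071.
Year 4: ⌊$63,071 × 125%/7⌋ = $11,262. Book value $51,809.

$51,809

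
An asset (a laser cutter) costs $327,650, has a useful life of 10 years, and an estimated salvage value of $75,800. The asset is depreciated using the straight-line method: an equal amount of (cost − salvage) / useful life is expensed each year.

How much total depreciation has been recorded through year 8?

Depreciable base = $327,650 − $75,800 = $251,850.
Annual expense = $251,850 / 10 = $25,185.
End of year 1: book value $302,465.
End of year 2: book value $277,280.
End of year 3: book value $252,095.
End of year 4: book value $226,910.
End of year 5: book value $201,725.
End of year 6: book value $176,540.
End of year 7: book value $151,355.
End of year 8: book value $126,170.
Accumulated through year 8 = $327,650 − $126,170 = $201,480.

$201,480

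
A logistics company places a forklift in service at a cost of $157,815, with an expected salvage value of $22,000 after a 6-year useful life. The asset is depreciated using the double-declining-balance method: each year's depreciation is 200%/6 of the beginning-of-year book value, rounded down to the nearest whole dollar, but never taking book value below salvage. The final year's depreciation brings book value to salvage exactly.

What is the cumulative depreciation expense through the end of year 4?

$126,641

Depreciable base = $157,815 − $22,000 = $135,815.
Year 1: ⌊$157,815 × 200%/6⌋ = $52,605. Book value $105,210.
Year 2: ⌊$105,210 × 200%/6⌋ = $35,070. Book value $70,140.
Year 3: ⌊$70,140 × 200%/6⌋ = $23,380. Book value $46,760.
Year 4: ⌊$46,760 × 200%/6⌋ = $15,586. Book value $31,174.
Accumulated through year 4 = $157,815 − $31,174 = $126,641.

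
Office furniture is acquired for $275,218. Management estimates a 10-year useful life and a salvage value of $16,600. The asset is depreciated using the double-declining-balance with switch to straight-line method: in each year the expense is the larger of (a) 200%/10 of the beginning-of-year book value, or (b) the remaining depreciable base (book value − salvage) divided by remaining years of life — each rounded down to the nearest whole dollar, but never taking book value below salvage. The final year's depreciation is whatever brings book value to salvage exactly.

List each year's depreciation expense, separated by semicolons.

Depreciable base = $275,218 − $16,600 = $258,618.
Year 1: DB = ⌊$275,218 × 200%/10⌋ = $55,043; SL = ⌊$258,618/10⌋ = $25,861 → take DB $55,043. Book value $220,175.
Year 2: DB = ⌊$220,175 × 200%/10⌋ = $44,035; SL = ⌊$203,575/9⌋ = $22,619 → take DB $44,035. Book value $176,140.
Year 3: DB = ⌊$176,140 × 200%/10⌋ = $35,228; SL = ⌊$159,540/8⌋ = $19,942 → take DB $35,228. Book value $140,912.
Year 4: DB = ⌊$140,912 × 200%/10⌋ = $28,182; SL = ⌊$124,312/7⌋ = $17,758 → take DB $28,182. Book value $112,730.
Year 5: DB = ⌊$112,730 × 200%/10⌋ = $22,546; SL = ⌊$96,130/6⌋ = $16,021 → take DB $22,546. Book value $90,184.
Year 6: DB = ⌊$90,184 × 200%/10⌋ = $18,036; SL = ⌊$73,584/5⌋ = $14,716 → take DB $18,036. Book value $72,148.
Year 7: DB = ⌊$72,148 × 200%/10⌋ = $14,429; SL = ⌊$55,548/4⌋ = $13,887 → take DB $14,429. Book value $57,719.
Year 8: DB = ⌊$57,719 × 200%/10⌋ = $11,543; SL = ⌊$41,119/3⌋ = $13,706 → take SL $13,706. Book value $44,013.
Year 9: DB = ⌊$44,013 × 200%/10⌋ = $8,802; SL = ⌊$27,413/2⌋ = $13,706 → take SL $13,706. Book value $30,307.
Year 10 (final): $30,307 − $16,600 = $13,707. Book value $16,600.

$55,043; $44,035; $35,228; $28,182; $22,546; $18,036; $14,429; $13,706; $13,706; $13,707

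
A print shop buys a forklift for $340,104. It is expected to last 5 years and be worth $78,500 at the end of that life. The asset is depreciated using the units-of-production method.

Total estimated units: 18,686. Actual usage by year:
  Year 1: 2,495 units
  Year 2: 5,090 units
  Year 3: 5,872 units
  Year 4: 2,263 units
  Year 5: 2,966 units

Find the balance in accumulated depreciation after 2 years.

$106,190

Depreciable base = $340,104 − $78,500 = $261,604.
Rate = $261,604 / 18,686 units = $14 per unit.
Year 1: 2,495 × $14 = $34,930. Book value $305,174.
Year 2: 5,090 × $14 = $71,260. Book value $233,914.
Accumulated through year 2 = $340,104 − $233,914 = $106,190.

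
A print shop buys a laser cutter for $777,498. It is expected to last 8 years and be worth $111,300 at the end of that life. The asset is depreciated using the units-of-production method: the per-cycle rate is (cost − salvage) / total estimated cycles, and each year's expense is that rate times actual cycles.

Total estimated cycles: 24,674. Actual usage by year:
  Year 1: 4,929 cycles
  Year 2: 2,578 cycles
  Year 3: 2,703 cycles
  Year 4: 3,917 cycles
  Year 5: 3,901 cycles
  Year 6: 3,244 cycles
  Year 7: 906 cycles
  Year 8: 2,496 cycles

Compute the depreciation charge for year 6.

Depreciable base = $777,498 − $111,300 = $666,198.
Rate = $666,198 / 24,674 cycles = $27 per cycle.
Year 1: 4,929 × $27 = $133,083. Book value $644,415.
Year 2: 2,578 × $27 = $69,606. Book value $574,809.
Year 3: 2,703 × $27 = $72,981. Book value $501,828.
Year 4: 3,917 × $27 = $105,759. Book value $396,069.
Year 5: 3,901 × $27 = $105,327. Book value $290,742.
Year 6: 3,244 × $27 = $87,588. Book value $203,154.

$87,588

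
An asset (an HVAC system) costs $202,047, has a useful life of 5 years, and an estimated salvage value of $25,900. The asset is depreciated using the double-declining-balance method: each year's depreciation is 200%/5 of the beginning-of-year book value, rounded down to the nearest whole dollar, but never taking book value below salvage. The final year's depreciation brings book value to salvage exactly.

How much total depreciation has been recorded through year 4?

Depreciable base = $202,047 − $25,900 = $176,147.
Year 1: ⌊$202,047 × 200%/5⌋ = $80,818. Book value $121,229.
Year 2: ⌊$121,229 × 200%/5⌋ = $48,491. Book value $72,738.
Year 3: ⌊$72,738 × 200%/5⌋ = $29,095. Book value $43,643.
Year 4: ⌊$43,643 × 200%/5⌋ = $17,457. Book value $26,186.
Accumulated through year 4 = $202,047 − $26,186 = $175,861.

$175,861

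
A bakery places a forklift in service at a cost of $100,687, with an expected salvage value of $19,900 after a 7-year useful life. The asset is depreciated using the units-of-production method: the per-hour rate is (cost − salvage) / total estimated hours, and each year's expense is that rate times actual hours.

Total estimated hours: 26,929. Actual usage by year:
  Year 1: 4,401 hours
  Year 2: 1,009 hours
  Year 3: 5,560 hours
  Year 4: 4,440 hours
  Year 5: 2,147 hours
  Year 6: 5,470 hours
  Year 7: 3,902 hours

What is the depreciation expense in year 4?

Depreciable base = $100,687 − $19,900 = $80,787.
Rate = $80,787 / 26,929 hours = $3 per hour.
Year 1: 4,401 × $3 = $13,203. Book value $87,484.
Year 2: 1,009 × $3 = $3,027. Book value $84,457.
Year 3: 5,560 × $3 = $16,680. Book value $67,777.
Year 4: 4,440 × $3 = $13,320. Book value $54,457.

$13,320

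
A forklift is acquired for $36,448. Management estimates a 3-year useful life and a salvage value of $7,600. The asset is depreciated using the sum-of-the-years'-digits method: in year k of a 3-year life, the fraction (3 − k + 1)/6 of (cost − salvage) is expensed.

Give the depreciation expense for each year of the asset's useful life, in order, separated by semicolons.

$14,424; $9,616; $4,808

Depreciable base = $36,448 − $7,600 = $28,848.
Sum of the years' digits = 3+2+1 = 6.
Year 1: $28,848 × 3/6 = $14,424. Book value $22,024.
Year 2: $28,848 × 2/6 = $9,616. Book value $12,408.
Year 3: $28,848 × 1/6 = $4,808. Book value $7,600.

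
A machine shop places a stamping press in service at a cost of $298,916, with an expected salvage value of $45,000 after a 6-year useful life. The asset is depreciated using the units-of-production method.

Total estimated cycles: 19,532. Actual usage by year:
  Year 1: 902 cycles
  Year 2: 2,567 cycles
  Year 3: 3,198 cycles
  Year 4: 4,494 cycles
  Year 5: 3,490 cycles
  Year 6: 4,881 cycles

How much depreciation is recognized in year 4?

Depreciable base = $298,916 − $45,000 = $253,916.
Rate = $253,916 / 19,532 cycles = $13 per cycle.
Year 1: 902 × $13 = $11,726. Book value $287,190.
Year 2: 2,567 × $13 = $33,371. Book value $253,819.
Year 3: 3,198 × $13 = $41,574. Book value $212,245.
Year 4: 4,494 × $13 = $58,422. Book value $153,823.

$58,422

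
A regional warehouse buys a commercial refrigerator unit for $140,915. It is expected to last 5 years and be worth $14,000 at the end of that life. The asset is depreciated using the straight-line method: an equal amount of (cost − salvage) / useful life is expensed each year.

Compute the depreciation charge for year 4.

Depreciable base = $140,915 − $14,000 = $126,915.
Annual expense = $126,915 / 5 = $25,383.

$25,383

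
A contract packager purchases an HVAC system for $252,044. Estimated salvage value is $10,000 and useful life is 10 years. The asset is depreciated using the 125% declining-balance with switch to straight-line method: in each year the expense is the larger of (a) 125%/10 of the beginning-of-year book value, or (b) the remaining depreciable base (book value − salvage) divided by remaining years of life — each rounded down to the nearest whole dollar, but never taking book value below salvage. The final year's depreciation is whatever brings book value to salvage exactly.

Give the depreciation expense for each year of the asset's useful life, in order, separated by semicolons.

$31,505; $27,567; $24,121; $22,693; $22,693; $22,693; $22,693; $22,693; $22,693; $22,693

Depreciable base = $252,044 − $10,000 = $242,044.
Year 1: DB = ⌊$252,044 × 125%/10⌋ = $31,505; SL = ⌊$242,044/10⌋ = $24,204 → take DB $31,505. Book value $220,539.
Year 2: DB = ⌊$220,539 × 125%/10⌋ = $27,567; SL = ⌊$210,539/9⌋ = $23,393 → take DB $27,567. Book value $192,972.
Year 3: DB = ⌊$192,972 × 125%/10⌋ = $24,121; SL = ⌊$182,972/8⌋ = $22,871 → take DB $24,121. Book value $168,851.
Year 4: DB = ⌊$168,851 × 125%/10⌋ = $21,106; SL = ⌊$158,851/7⌋ = $22,693 → take SL $22,693. Book value $146,158.
Year 5: DB = ⌊$146,158 × 125%/10⌋ = $18,269; SL = ⌊$136,158/6⌋ = $22,693 → take SL $22,693. Book value $123,465.
Year 6: DB = ⌊$123,465 × 125%/10⌋ = $15,433; SL = ⌊$113,465/5⌋ = $22,693 → take SL $22,693. Book value $100,772.
Year 7: DB = ⌊$100,772 × 125%/10⌋ = $12,596; SL = ⌊$90,772/4⌋ = $22,693 → take SL $22,693. Book value $78,079.
Year 8: DB = ⌊$78,079 × 125%/10⌋ = $9,759; SL = ⌊$68,079/3⌋ = $22,693 → take SL $22,693. Book value $55,386.
Year 9: DB = ⌊$55,386 × 125%/10⌋ = $6,923; SL = ⌊$45,386/2⌋ = $22,693 → take SL $22,693. Book value $32,693.
Year 10 (final): $32,693 − $10,000 = $22,693. Book value $10,000.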